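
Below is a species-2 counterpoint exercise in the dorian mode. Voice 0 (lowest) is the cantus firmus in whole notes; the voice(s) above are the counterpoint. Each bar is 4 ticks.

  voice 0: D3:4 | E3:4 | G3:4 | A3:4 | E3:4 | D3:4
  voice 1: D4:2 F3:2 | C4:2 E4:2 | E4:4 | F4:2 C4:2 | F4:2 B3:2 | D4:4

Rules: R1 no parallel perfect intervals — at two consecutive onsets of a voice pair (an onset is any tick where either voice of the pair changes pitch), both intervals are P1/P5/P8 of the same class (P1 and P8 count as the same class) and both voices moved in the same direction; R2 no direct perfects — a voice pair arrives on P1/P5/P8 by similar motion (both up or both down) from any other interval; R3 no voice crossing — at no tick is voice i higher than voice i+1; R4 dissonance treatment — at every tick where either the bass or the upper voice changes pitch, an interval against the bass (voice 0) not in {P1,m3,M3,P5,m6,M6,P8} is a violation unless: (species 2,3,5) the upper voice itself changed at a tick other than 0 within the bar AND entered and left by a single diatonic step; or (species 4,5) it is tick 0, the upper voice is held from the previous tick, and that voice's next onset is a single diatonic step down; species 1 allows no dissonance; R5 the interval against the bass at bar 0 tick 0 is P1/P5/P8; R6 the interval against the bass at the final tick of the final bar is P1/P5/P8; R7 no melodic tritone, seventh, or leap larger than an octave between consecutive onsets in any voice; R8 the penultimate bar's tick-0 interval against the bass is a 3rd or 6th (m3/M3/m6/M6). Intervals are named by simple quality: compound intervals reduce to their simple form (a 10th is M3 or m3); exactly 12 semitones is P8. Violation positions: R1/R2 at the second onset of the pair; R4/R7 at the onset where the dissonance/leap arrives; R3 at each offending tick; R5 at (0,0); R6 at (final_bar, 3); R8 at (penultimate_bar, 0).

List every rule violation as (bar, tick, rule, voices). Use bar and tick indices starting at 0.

bar 0: v0=D3 v1=D4 downbeat P8
bar 1: v0=E3 v1=C4 downbeat m6
bar 2: v0=G3 v1=E4 downbeat M6
bar 3: v0=A3 v1=F4 downbeat m6
bar 4: v0=E3 v1=F4 downbeat m2
bar 5: v0=D3 v1=D4 downbeat P8
  -> R4 @ bar 4 tick 0 v(0, 1): E3/F4 m2 untreated
  -> R8 @ bar 4 tick 0 v(0, 1): penult m2 not 3rd/6th
  -> R7 @ bar 4 tick 2 v(1,): F4->B3 leap 6st

(4, 0, R4, (0, 1))
(4, 0, R8, (0, 1))
(4, 2, R7, (1,))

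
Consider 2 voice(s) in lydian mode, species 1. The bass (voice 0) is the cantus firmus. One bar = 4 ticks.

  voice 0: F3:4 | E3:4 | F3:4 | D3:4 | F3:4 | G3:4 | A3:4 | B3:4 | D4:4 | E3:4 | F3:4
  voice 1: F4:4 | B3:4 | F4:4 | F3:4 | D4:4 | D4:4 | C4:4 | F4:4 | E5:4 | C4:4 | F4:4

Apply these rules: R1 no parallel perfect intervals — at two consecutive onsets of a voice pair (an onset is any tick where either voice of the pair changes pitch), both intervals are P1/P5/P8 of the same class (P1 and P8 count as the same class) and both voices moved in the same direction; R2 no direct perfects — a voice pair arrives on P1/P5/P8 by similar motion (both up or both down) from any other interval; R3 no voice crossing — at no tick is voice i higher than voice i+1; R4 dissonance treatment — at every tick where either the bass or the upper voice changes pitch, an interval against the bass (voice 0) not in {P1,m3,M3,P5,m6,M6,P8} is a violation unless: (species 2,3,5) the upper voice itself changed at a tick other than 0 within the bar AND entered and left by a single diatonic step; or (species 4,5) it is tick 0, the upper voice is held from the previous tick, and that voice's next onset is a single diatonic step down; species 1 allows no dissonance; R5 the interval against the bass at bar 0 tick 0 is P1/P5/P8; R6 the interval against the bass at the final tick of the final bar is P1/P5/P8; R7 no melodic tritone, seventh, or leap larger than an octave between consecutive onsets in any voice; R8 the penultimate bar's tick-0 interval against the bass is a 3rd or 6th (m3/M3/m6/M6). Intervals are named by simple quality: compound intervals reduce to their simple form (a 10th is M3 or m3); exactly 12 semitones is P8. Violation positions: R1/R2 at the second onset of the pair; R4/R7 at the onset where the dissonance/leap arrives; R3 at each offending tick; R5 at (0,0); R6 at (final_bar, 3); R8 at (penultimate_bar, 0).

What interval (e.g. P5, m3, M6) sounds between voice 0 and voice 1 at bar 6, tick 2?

m3

voice 0=A3 voice 1=C4 -> m3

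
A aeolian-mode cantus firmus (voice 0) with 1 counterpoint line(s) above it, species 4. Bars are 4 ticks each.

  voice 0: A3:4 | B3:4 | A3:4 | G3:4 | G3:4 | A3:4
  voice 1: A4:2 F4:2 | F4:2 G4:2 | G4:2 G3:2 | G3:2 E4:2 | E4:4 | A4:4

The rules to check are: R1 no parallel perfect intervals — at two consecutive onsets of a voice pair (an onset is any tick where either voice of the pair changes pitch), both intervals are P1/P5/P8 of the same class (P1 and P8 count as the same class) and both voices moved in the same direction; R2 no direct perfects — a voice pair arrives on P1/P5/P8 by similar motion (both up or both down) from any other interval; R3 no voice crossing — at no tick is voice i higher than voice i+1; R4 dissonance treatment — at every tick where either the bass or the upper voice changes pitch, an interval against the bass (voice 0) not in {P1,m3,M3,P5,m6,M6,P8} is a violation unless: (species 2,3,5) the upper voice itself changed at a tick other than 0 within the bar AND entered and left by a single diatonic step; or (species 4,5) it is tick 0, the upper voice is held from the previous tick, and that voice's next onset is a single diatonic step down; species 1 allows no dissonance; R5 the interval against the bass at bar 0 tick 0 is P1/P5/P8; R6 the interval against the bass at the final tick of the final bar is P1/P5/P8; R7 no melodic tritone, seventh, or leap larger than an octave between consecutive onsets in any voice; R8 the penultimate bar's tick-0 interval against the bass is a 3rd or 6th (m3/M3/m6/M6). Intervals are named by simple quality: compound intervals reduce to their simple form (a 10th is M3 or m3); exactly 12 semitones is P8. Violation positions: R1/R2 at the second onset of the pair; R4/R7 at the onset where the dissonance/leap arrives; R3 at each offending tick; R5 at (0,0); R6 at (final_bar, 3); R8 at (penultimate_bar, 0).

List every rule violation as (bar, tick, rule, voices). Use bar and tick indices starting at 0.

bar 0: v0=A3 v1=A4 downbeat P8
bar 1: v0=B3 v1=F4 downbeat TT
bar 2: v0=A3 v1=G4 downbeat m7
bar 3: v0=G3 v1=G3 downbeat P1
bar 4: v0=G3 v1=E4 downbeat M6
bar 5: v0=A3 v1=A4 downbeat P8
  -> R4 @ bar 1 tick 0 v(0, 1): B3/F4 TT untreated
  -> R4 @ bar 2 tick 0 v(0, 1): A3/G4 m7 untreated
  -> R3 @ bar 2 tick 2 v(0, 1): A3 above G3
  -> R4 @ bar 2 tick 2 v(0, 1): A3/G3 M2 untreated
  -> R3 @ bar 2 tick 3 v(0, 1): A3 above G3
  -> R2 @ bar 5 tick 0 v(0, 1): G3/E4 M6 -> A3/A4 P8 similar

(1, 0, R4, (0, 1))
(2, 0, R4, (0, 1))
(2, 2, R3, (0, 1))
(2, 2, R4, (0, 1))
(2, 3, R3, (0, 1))
(5, 0, R2, (0, 1))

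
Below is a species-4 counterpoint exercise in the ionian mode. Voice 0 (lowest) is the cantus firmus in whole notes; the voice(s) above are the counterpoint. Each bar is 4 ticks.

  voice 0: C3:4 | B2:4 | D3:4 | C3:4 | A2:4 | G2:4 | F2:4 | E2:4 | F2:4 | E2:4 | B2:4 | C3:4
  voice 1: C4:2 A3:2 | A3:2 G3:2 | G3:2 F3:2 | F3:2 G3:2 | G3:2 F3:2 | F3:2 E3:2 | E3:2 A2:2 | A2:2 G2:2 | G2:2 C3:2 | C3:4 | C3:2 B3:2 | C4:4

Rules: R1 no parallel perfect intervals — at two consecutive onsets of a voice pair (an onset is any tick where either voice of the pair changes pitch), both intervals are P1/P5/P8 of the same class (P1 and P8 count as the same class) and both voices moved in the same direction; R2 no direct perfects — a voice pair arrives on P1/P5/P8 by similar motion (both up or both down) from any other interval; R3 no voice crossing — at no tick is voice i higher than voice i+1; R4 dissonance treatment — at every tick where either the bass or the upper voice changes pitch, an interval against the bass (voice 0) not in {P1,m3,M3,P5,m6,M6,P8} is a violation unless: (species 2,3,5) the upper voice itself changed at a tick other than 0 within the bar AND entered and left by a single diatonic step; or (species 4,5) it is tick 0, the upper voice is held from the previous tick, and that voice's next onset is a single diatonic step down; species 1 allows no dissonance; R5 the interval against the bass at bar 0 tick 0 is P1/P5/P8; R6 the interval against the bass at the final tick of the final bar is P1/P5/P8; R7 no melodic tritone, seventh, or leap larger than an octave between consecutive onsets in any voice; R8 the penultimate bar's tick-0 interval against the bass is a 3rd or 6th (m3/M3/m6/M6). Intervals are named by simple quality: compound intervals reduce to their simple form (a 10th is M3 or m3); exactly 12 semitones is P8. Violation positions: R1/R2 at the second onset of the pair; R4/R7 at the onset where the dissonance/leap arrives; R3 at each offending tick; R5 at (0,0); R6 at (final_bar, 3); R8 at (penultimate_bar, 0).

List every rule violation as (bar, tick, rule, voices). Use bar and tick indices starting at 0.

(3, 0, R4, (0, 1))
(6, 0, R4, (0, 1))
(8, 0, R4, (0, 1))
(10, 0, R4, (0, 1))
(10, 0, R8, (0, 1))
(10, 2, R7, (1,))
(11, 0, R1, (0, 1))

bar 0: v0=C3 v1=C4 downbeat P8
bar 1: v0=B2 v1=A3 downbeat m7
bar 2: v0=D3 v1=G3 downbeat P4
bar 3: v0=C3 v1=F3 downbeat P4
bar 4: v0=A2 v1=G3 downbeat m7
bar 5: v0=G2 v1=F3 downbeat m7
bar 6: v0=F2 v1=E3 downbeat M7
bar 7: v0=E2 v1=A2 downbeat P4
bar 8: v0=F2 v1=G2 downbeat M2
bar 9: v0=E2 v1=C3 downbeat m6
bar 10: v0=B2 v1=C3 downbeat m2
bar 11: v0=C3 v1=C4 downbeat P8
  -> R4 @ bar 3 tick 0 v(0, 1): C3/F3 P4 untreated
  -> R4 @ bar 6 tick 0 v(0, 1): F2/E3 M7 untreated
  -> R4 @ bar 8 tick 0 v(0, 1): F2/G2 M2 untreated
  -> R4 @ bar 10 tick 0 v(0, 1): B2/C3 m2 untreated
  -> R8 @ bar 10 tick 0 v(0, 1): penult m2 not 3rd/6th
  -> R7 @ bar 10 tick 2 v(1,): C3->B3 leap 11st
  -> R1 @ bar 11 tick 0 v(0, 1): B2/B3 P8 -> C3/C4 P8 similar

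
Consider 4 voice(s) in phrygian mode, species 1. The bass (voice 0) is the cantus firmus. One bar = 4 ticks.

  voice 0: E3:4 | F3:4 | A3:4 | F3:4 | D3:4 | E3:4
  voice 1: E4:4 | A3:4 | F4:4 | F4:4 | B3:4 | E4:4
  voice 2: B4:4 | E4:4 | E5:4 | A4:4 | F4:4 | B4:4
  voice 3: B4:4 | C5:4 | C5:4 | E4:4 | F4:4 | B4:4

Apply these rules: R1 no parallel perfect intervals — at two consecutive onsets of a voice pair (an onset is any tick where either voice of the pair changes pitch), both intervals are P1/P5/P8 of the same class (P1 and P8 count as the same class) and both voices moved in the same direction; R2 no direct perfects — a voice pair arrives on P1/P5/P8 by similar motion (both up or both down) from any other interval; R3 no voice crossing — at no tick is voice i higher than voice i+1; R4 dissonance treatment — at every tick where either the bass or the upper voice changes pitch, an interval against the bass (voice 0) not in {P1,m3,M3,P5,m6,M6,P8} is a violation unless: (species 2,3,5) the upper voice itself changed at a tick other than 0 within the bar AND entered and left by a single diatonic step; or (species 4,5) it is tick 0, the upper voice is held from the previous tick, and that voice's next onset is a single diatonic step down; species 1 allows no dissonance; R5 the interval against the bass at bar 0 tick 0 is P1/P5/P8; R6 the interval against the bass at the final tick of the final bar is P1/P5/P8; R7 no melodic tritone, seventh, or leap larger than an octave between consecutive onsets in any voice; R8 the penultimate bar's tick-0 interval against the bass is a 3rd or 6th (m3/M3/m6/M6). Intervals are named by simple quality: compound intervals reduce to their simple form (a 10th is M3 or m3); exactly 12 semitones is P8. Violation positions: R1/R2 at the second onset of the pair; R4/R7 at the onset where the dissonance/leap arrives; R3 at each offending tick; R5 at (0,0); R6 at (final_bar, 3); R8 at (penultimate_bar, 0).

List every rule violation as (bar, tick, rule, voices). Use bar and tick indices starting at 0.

bar 0: v0=E3 v1=E4 v2=B4 v3=B4 downbeat P5
bar 1: v0=F3 v1=A3 v2=E4 v3=C5 downbeat P5
bar 2: v0=A3 v1=F4 v2=E5 v3=C5 downbeat m3
bar 3: v0=F3 v1=F4 v2=A4 v3=E4 downbeat M7
bar 4: v0=D3 v1=B3 v2=F4 v3=F4 downbeat m3
bar 5: v0=E3 v1=E4 v2=B4 v3=B4 downbeat P5
  -> R1 @ bar 1 tick 0 v(0, 3): E3/B4 P5 -> F3/C5 P5 similar
  -> R1 @ bar 1 tick 0 v(1, 2): E4/B4 P5 -> A3/E4 P5 similar
  -> R4 @ bar 1 tick 0 v(0, 2): F3/E4 M7 untreated
  -> R2 @ bar 2 tick 0 v(0, 2): F3/E4 M7 -> A3/E5 P5 similar
  -> R3 @ bar 2 tick 0 v(2, 3): E5 above C5
  -> R3 @ bar 2 tick 1 v(2, 3): E5 above C5
  -> R3 @ bar 2 tick 2 v(2, 3): E5 above C5
  -> R3 @ bar 2 tick 3 v(2, 3): E5 above C5
  -> R3 @ bar 3 tick 0 v(2, 3): A4 above E4
  -> R4 @ bar 3 tick 0 v(0, 3): F3/E4 M7 untreated
  -> R3 @ bar 3 tick 1 v(2, 3): A4 above E4
  -> R3 @ bar 3 tick 2 v(2, 3): A4 above E4
  -> R3 @ bar 3 tick 3 v(2, 3): A4 above E4
  -> R7 @ bar 4 tick 0 v(1,): F4->B3 leap 6st
  -> R1 @ bar 5 tick 0 v(2, 3): F4/F4 P1 -> B4/B4 P1 similar
  -> R2 @ bar 5 tick 0 v(0, 1): D3/B3 M6 -> E3/E4 P8 similar
  -> R2 @ bar 5 tick 0 v(0, 2): D3/F4 m3 -> E3/B4 P5 similar
  -> R2 @ bar 5 tick 0 v(0, 3): D3/F4 m3 -> E3/B4 P5 similar
  -> R2 @ bar 5 tick 0 v(1, 2): B3/F4 TT -> E4/B4 P5 similar
  -> R2 @ bar 5 tick 0 v(1, 3): B3/F4 TT -> E4/B4 P5 similar
  -> R7 @ bar 5 tick 0 v(2,): F4->B4 leap 6st
  -> R7 @ bar 5 tick 0 v(3,): F4->B4 leap 6st

(1, 0, R1, (0, 3))
(1, 0, R1, (1, 2))
(1, 0, R4, (0, 2))
(2, 0, R2, (0, 2))
(2, 0, R3, (2, 3))
(2, 1, R3, (2, 3))
(2, 2, R3, (2, 3))
(2, 3, R3, (2, 3))
(3, 0, R3, (2, 3))
(3, 0, R4, (0, 3))
(3, 1, R3, (2, 3))
(3, 2, R3, (2, 3))
(3, 3, R3, (2, 3))
(4, 0, R7, (1,))
(5, 0, R1, (2, 3))
(5, 0, R2, (0, 1))
(5, 0, R2, (0, 2))
(5, 0, R2, (0, 3))
(5, 0, R2, (1, 2))
(5, 0, R2, (1, 3))
(5, 0, R7, (2,))
(5, 0, R7, (3,))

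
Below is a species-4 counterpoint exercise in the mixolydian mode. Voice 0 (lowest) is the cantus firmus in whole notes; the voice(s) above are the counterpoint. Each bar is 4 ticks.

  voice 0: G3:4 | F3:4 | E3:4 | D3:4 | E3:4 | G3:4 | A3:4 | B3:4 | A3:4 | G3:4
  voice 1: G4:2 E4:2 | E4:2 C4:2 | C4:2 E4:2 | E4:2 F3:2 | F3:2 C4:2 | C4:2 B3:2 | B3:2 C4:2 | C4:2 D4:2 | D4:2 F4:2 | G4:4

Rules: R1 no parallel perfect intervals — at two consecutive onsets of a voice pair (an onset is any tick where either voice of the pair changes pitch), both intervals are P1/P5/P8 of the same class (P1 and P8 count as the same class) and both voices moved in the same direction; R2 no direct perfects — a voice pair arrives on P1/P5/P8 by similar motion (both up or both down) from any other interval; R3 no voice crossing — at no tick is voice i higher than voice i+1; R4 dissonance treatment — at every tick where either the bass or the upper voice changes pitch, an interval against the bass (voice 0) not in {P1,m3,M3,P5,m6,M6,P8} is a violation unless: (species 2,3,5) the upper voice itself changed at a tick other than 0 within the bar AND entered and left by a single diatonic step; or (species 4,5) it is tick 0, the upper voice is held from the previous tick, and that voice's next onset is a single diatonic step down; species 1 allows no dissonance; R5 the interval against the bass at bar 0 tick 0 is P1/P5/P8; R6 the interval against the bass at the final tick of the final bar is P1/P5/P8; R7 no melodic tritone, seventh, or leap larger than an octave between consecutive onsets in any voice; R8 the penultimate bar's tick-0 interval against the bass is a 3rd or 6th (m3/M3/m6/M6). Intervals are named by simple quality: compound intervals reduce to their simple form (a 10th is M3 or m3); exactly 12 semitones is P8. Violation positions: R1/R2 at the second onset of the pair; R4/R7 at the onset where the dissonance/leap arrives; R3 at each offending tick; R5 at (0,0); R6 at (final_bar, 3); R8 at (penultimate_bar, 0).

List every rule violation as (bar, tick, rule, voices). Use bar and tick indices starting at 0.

(1, 0, R4, (0, 1))
(3, 0, R4, (0, 1))
(3, 2, R7, (1,))
(4, 0, R4, (0, 1))
(6, 0, R4, (0, 1))
(7, 0, R4, (0, 1))
(8, 0, R4, (0, 1))
(8, 0, R8, (0, 1))

bar 0: v0=G3 v1=G4 downbeat P8
bar 1: v0=F3 v1=E4 downbeat M7
bar 2: v0=E3 v1=C4 downbeat m6
bar 3: v0=D3 v1=E4 downbeat M2
bar 4: v0=E3 v1=F3 downbeat m2
bar 5: v0=G3 v1=C4 downbeat P4
bar 6: v0=A3 v1=B3 downbeat M2
bar 7: v0=B3 v1=C4 downbeat m2
bar 8: v0=A3 v1=D4 downbeat P4
bar 9: v0=G3 v1=G4 downbeat P8
  -> R4 @ bar 1 tick 0 v(0, 1): F3/E4 M7 untreated
  -> R4 @ bar 3 tick 0 v(0, 1): D3/E4 M2 untreated
  -> R7 @ bar 3 tick 2 v(1,): E4->F3 leap 11st
  -> R4 @ bar 4 tick 0 v(0, 1): E3/F3 m2 untreated
  -> R4 @ bar 6 tick 0 v(0, 1): A3/B3 M2 untreated
  -> R4 @ bar 7 tick 0 v(0, 1): B3/C4 m2 untreated
  -> R4 @ bar 8 tick 0 v(0, 1): A3/D4 P4 untreated
  -> R8 @ bar 8 tick 0 v(0, 1): penult P4 not 3rd/6th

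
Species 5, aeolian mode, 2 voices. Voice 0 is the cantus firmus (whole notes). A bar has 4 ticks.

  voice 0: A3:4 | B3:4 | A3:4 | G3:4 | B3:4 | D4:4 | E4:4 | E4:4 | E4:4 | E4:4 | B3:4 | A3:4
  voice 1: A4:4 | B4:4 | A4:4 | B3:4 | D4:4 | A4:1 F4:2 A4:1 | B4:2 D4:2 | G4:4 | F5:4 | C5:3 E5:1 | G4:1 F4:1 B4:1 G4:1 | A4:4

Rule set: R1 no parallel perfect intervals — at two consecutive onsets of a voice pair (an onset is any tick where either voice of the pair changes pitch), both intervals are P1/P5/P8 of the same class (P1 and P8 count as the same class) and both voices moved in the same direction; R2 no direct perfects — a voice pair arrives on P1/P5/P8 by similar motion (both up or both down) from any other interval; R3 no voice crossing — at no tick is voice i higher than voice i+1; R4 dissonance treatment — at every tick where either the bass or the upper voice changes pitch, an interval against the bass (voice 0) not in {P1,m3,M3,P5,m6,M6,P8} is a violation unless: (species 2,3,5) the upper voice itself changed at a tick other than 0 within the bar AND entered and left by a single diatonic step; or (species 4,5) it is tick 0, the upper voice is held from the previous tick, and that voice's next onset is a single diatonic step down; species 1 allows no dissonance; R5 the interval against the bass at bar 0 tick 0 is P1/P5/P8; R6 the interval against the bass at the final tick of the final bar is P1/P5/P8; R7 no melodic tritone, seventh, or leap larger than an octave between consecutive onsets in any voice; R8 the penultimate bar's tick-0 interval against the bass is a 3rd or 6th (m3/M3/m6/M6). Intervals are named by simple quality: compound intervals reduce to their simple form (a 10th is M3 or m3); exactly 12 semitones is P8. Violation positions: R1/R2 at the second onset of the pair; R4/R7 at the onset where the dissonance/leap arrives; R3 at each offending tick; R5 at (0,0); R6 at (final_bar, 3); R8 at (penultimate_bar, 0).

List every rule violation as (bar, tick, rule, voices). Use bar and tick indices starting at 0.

(1, 0, R1, (0, 1))
(2, 0, R1, (0, 1))
(3, 0, R7, (1,))
(5, 0, R2, (0, 1))
(6, 0, R1, (0, 1))
(6, 2, R3, (0, 1))
(6, 2, R4, (0, 1))
(6, 3, R3, (0, 1))
(8, 0, R4, (0, 1))
(8, 0, R7, (1,))
(10, 1, R4, (0, 1))
(10, 2, R7, (1,))

bar 0: v0=A3 v1=A4 downbeat P8
bar 1: v0=B3 v1=B4 downbeat P8
bar 2: v0=A3 v1=A4 downbeat P8
bar 3: v0=G3 v1=B3 downbeat M3
bar 4: v0=B3 v1=D4 downbeat m3
bar 5: v0=D4 v1=A4 downbeat P5
bar 6: v0=E4 v1=B4 downbeat P5
bar 7: v0=E4 v1=G4 downbeat m3
bar 8: v0=E4 v1=F5 downbeat m2
bar 9: v0=E4 v1=C5 downbeat m6
bar 10: v0=B3 v1=G4 downbeat m6
bar 11: v0=A3 v1=A4 downbeat P8
  -> R1 @ bar 1 tick 0 v(0, 1): A3/A4 P8 -> B3/B4 P8 similar
  -> R1 @ bar 2 tick 0 v(0, 1): B3/B4 P8 -> A3/A4 P8 similar
  -> R7 @ bar 3 tick 0 v(1,): A4->B3 leap 10st
  -> R2 @ bar 5 tick 0 v(0, 1): B3/D4 m3 -> D4/A4 P5 similar
  -> R1 @ bar 6 tick 0 v(0, 1): D4/A4 P5 -> E4/B4 P5 similar
  -> R3 @ bar 6 tick 2 v(0, 1): E4 above D4
  -> R4 @ bar 6 tick 2 v(0, 1): E4/D4 M2 untreated
  -> R3 @ bar 6 tick 3 v(0, 1): E4 above D4
  -> R4 @ bar 8 tick 0 v(0, 1): E4/F5 m2 untreated
  -> R7 @ bar 8 tick 0 v(1,): G4->F5 leap 10st
  -> R4 @ bar 10 tick 1 v(0, 1): B3/F4 TT untreated
  -> R7 @ bar 10 tick 2 v(1,): F4->B4 leap 6st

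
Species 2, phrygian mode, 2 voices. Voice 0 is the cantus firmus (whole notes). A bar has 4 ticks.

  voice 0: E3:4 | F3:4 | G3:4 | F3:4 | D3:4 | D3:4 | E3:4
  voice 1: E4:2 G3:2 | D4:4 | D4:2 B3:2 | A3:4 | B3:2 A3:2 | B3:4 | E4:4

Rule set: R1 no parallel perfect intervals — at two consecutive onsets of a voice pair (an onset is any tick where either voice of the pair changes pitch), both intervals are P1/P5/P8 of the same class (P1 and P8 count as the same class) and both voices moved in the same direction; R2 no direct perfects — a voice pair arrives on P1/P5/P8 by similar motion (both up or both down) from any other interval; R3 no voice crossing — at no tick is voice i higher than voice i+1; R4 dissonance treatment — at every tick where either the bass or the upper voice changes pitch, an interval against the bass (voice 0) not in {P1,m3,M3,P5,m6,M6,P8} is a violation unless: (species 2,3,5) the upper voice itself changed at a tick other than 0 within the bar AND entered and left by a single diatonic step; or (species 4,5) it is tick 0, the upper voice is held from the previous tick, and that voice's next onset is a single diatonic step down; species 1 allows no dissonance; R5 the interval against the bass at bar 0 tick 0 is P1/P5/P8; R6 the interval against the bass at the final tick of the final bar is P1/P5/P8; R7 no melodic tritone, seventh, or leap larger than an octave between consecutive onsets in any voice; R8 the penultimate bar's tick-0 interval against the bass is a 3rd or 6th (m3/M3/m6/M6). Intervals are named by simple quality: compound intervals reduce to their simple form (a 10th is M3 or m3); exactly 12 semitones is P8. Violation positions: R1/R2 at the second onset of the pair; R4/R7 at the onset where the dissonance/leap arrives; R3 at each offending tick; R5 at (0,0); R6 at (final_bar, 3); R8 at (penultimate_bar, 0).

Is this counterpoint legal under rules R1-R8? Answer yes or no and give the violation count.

No (1 violations)

bar 0: v0=E3 v1=E4 (P8)
bar 1: v0=F3 v1=D4 (M6)
bar 2: v0=G3 v1=D4 (P5)
bar 3: v0=F3 v1=A3 (M3)
bar 4: v0=D3 v1=B3 (M6)
bar 5: v0=D3 v1=B3 (M6)
bar 6: v0=E3 v1=E4 (P8)
  R2 @ bar6.0: D3/B3 M6 -> E3/E4 P8 similar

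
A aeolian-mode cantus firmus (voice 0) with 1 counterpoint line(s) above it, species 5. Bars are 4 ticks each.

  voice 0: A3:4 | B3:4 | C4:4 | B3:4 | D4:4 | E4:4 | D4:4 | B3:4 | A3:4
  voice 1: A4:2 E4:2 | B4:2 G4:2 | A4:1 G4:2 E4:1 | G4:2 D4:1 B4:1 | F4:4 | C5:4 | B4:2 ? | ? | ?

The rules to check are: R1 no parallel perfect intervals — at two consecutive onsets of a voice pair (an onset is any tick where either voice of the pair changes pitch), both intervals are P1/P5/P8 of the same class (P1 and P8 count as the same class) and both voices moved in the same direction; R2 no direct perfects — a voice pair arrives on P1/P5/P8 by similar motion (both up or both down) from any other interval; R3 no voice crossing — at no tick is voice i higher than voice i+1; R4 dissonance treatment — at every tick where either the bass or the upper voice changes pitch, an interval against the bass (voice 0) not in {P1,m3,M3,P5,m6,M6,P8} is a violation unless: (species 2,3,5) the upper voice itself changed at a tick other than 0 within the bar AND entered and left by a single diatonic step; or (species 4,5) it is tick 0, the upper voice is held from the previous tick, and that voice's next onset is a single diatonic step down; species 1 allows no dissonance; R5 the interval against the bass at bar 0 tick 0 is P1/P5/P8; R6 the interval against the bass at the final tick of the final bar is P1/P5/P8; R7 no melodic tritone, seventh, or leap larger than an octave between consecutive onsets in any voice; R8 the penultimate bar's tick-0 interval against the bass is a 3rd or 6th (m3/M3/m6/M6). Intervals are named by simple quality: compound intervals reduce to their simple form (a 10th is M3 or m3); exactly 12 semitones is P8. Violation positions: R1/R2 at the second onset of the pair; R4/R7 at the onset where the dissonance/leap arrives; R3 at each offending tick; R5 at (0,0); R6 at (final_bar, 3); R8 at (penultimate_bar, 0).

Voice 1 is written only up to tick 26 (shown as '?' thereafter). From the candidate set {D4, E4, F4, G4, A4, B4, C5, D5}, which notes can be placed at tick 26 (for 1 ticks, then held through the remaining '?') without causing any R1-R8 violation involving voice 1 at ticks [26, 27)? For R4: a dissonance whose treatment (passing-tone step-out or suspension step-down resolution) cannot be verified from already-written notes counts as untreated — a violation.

D4: legal
E4: violates R4
F4: violates R7
G4: violates R4
A4: legal
B4: legal
C5: violates R4
D5: legal

{A4, B4, D4, D5}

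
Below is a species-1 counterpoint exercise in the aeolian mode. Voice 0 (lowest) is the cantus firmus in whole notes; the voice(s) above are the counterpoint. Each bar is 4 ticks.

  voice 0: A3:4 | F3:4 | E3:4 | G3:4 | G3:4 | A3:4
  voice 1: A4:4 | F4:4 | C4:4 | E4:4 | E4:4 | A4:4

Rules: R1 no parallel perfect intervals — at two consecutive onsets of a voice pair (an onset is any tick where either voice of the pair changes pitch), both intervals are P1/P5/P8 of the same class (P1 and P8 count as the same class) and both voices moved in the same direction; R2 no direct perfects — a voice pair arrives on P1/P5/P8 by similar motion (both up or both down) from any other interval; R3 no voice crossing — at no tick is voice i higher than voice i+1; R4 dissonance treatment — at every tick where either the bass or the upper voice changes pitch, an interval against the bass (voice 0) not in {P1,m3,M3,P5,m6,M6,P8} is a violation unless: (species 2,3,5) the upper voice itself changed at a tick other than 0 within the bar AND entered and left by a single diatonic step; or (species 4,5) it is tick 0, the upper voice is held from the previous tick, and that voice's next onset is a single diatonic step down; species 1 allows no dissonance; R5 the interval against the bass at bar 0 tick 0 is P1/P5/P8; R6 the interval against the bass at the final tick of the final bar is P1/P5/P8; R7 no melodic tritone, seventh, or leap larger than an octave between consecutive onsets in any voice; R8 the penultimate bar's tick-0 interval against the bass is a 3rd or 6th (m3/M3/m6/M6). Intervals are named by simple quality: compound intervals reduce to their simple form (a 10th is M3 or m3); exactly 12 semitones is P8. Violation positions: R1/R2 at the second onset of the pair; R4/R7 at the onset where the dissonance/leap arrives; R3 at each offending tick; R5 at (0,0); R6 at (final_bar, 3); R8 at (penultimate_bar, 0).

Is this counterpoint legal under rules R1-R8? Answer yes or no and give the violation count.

No (2 violations)

bar 0: v0=A3 v1=A4 (P8)
bar 1: v0=F3 v1=F4 (P8)
bar 2: v0=E3 v1=C4 (m6)
bar 3: v0=G3 v1=E4 (M6)
bar 4: v0=G3 v1=E4 (M6)
bar 5: v0=A3 v1=A4 (P8)
  R1 @ bar1.0: A3/A4 P8 -> F3/F4 P8 similar
  R2 @ bar5.0: G3/E4 M6 -> A3/A4 P8 similar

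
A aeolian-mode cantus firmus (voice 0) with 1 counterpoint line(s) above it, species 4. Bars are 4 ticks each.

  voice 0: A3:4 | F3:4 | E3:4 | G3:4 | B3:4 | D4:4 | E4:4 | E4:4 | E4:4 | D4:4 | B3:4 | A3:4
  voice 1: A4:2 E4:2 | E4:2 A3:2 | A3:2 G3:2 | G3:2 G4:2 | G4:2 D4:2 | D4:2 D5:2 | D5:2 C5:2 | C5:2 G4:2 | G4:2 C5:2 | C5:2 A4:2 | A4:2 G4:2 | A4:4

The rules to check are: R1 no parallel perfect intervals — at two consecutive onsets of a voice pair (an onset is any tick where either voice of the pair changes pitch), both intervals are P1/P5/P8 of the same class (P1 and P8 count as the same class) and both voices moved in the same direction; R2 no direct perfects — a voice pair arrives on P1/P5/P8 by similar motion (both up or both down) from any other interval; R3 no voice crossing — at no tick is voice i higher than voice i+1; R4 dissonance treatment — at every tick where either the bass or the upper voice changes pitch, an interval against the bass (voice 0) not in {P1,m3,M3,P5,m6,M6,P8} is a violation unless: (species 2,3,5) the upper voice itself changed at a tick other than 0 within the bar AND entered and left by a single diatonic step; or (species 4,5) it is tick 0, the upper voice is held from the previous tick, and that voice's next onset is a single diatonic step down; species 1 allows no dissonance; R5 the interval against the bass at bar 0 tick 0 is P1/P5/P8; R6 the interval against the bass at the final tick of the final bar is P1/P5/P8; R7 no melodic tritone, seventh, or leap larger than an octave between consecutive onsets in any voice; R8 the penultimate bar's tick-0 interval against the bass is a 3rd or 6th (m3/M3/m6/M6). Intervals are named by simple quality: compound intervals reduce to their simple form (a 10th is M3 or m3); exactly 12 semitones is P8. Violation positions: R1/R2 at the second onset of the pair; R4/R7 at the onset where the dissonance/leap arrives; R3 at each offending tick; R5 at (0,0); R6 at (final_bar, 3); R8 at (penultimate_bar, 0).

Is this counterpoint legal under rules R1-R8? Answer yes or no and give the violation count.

No (3 violations)

bar 0: v0=A3 v1=A4 (P8)
bar 1: v0=F3 v1=E4 (M7)
bar 2: v0=E3 v1=A3 (P4)
bar 3: v0=G3 v1=G3 (P1)
bar 4: v0=B3 v1=G4 (m6)
bar 5: v0=D4 v1=D4 (P1)
bar 6: v0=E4 v1=D5 (m7)
bar 7: v0=E4 v1=C5 (m6)
bar 8: v0=E4 v1=G4 (m3)
bar 9: v0=D4 v1=C5 (m7)
bar 10: v0=B3 v1=A4 (m7)
bar 11: v0=A3 v1=A4 (P8)
  R4 @ bar1.0: F3/E4 M7 untreated
  R4 @ bar9.0: D4/C5 m7 untreated
  R8 @ bar10.0: penult m7 not 3rd/6th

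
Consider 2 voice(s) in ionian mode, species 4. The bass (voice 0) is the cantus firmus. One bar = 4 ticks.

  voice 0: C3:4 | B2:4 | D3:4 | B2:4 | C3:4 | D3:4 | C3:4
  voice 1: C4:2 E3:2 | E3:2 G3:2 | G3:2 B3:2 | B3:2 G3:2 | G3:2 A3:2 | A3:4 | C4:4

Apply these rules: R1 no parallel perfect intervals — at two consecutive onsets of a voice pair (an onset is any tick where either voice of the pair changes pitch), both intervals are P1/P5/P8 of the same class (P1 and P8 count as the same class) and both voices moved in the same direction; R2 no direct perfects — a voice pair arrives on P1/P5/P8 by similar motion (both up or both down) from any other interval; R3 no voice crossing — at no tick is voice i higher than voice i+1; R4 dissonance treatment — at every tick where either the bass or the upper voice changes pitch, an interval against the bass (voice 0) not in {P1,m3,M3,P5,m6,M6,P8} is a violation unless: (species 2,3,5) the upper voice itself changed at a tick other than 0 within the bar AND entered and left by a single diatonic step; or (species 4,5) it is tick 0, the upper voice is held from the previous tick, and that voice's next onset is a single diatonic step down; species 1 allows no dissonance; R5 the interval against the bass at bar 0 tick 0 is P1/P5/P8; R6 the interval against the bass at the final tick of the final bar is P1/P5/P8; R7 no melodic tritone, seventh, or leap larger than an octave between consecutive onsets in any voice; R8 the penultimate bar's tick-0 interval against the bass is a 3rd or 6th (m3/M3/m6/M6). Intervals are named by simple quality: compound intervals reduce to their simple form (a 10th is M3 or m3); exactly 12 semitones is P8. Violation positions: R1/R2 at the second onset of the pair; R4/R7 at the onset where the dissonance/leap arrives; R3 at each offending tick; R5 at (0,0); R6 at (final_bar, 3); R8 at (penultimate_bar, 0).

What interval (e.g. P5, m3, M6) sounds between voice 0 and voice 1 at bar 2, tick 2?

voice 0=D3 voice 1=B3 -> M6

M6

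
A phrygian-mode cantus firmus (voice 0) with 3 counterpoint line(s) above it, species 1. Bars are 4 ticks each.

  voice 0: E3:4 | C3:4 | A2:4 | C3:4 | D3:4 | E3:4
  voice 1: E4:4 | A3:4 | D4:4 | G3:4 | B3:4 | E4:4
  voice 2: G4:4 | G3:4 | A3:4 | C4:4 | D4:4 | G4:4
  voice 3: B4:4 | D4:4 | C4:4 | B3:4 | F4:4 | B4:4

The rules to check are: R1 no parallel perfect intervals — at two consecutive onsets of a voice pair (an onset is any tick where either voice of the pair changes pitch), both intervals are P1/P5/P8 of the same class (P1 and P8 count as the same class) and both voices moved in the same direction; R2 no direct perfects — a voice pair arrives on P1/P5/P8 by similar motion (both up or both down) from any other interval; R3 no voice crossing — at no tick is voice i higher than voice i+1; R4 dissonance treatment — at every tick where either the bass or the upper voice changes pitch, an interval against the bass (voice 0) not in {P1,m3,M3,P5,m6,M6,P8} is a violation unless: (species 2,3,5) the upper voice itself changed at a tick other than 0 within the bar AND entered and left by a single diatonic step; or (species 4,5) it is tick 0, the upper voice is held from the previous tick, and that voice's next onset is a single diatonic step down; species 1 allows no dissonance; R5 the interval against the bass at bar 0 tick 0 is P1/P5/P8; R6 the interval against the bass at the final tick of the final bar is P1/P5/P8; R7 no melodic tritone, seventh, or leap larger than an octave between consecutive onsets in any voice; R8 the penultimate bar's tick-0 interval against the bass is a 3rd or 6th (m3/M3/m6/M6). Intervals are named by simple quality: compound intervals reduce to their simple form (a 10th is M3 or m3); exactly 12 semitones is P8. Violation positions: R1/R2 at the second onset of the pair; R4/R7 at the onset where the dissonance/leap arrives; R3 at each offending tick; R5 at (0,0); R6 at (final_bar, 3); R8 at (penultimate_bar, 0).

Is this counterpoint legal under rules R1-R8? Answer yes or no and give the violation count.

bar 0: v0=E3 v1=E4 v2=G4 v3=B4 (P5)
bar 1: v0=C3 v1=A3 v2=G3 v3=D4 (M2)
bar 2: v0=A2 v1=D4 v2=A3 v3=C4 (m3)
bar 3: v0=C3 v1=G3 v2=C4 v3=B3 (M7)
bar 4: v0=D3 v1=B3 v2=D4 v3=F4 (m3)
bar 5: v0=E3 v1=E4 v2=G4 v3=B4 (P5)
  R5 @ bar0.0: opens on m3
  R2 @ bar1.0: E3/G4 m3 -> C3/G3 P5 similar
  R2 @ bar1.0: G4/B4 M3 -> G3/D4 P5 similar
  R3 @ bar1.0: A3 above G3
  R4 @ bar1.0: C3/D4 M2 untreated
  R3 @ bar1.1: A3 above G3
  R3 @ bar1.2: A3 above G3
  R3 @ bar1.3: A3 above G3
  R3 @ bar2.0: D4 above A3
  R4 @ bar2.0: A2/D4 P4 untreated
  R3 @ bar2.1: D4 above A3
  R3 @ bar2.2: D4 above A3
  R3 @ bar2.3: D4 above A3
  R1 @ bar3.0: A2/A3 P8 -> C3/C4 P8 similar
  R3 @ bar3.0: C4 above B3
  R4 @ bar3.0: C3/B3 M7 untreated
  R3 @ bar3.1: C4 above B3
  R3 @ bar3.2: C4 above B3
  R3 @ bar3.3: C4 above B3
  R1 @ bar4.0: C3/C4 P8 -> D3/D4 P8 similar
  R7 @ bar4.0: B3->F4 leap 6st
  R8 @ bar4.0: penult P8 not 3rd/6th
  R2 @ bar5.0: D3/B3 M6 -> E3/E4 P8 similar
  R2 @ bar5.0: D3/F4 m3 -> E3/B4 P5 similar
  R2 @ bar5.0: B3/F4 TT -> E4/B4 P5 similar
  R7 @ bar5.0: F4->B4 leap 6st
  R6 @ bar5.3: closes on m3

No (27 violations)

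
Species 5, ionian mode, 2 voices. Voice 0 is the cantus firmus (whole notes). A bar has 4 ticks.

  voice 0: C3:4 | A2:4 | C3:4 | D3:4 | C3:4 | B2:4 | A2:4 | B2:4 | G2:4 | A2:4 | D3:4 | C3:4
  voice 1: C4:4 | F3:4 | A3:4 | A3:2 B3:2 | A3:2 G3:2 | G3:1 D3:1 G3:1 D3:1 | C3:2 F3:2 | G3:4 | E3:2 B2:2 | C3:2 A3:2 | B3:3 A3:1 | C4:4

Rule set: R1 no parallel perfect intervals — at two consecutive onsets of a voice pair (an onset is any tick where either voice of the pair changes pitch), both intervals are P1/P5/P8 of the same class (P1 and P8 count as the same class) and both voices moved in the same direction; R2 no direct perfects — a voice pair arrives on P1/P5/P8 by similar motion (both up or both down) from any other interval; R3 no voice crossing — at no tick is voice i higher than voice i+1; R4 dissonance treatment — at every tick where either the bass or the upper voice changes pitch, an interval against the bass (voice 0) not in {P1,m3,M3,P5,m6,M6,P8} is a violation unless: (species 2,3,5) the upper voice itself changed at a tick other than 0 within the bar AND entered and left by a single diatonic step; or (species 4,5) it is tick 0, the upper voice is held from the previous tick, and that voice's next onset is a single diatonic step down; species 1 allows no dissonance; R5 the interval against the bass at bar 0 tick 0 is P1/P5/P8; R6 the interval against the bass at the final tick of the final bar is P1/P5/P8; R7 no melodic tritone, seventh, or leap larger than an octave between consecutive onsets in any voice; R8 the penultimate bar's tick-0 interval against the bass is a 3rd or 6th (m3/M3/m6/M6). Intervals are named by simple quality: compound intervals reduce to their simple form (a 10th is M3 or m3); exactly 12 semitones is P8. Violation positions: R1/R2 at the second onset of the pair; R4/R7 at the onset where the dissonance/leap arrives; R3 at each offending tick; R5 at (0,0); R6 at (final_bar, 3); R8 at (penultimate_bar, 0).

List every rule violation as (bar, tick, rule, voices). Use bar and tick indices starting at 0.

bar 0: v0=C3 v1=C4 downbeat P8
bar 1: v0=A2 v1=F3 downbeat m6
bar 2: v0=C3 v1=A3 downbeat M6
bar 3: v0=D3 v1=A3 downbeat P5
bar 4: v0=C3 v1=A3 downbeat M6
bar 5: v0=B2 v1=G3 downbeat m6
bar 6: v0=A2 v1=C3 downbeat m3
bar 7: v0=B2 v1=G3 downbeat m6
bar 8: v0=G2 v1=E3 downbeat M6
bar 9: v0=A2 v1=C3 downbeat m3
bar 10: v0=D3 v1=B3 downbeat M6
bar 11: v0=C3 v1=C4 downbeat P8

No violations across 12 bars (C3..C3 vs C4..C4).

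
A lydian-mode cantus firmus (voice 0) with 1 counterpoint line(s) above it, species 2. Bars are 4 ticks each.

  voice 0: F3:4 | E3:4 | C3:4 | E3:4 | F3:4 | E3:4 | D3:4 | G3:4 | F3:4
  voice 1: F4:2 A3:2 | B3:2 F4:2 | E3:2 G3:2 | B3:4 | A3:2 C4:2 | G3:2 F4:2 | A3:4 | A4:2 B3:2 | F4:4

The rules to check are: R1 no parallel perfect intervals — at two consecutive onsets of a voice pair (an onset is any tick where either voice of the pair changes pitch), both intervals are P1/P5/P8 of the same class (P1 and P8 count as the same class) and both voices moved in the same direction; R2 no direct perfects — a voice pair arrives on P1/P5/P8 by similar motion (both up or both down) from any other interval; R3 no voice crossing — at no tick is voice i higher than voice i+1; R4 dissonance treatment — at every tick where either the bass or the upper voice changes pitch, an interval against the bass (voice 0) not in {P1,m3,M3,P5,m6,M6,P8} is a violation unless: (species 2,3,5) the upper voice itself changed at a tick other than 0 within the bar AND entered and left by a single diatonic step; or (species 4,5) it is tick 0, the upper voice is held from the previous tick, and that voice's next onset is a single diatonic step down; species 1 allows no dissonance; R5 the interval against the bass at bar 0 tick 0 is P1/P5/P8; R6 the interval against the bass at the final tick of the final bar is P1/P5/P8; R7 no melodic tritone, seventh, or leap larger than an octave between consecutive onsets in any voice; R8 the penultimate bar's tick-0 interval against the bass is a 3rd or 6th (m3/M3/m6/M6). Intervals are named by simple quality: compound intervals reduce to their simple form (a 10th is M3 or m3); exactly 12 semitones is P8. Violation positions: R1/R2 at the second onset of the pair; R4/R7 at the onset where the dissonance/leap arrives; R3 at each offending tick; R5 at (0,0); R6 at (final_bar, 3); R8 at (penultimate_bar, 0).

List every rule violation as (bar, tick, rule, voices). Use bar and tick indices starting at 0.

bar 0: v0=F3 v1=F4 downbeat P8
bar 1: v0=E3 v1=B3 downbeat P5
bar 2: v0=C3 v1=E3 downbeat M3
bar 3: v0=E3 v1=B3 downbeat P5
bar 4: v0=F3 v1=A3 downbeat M3
bar 5: v0=E3 v1=G3 downbeat m3
bar 6: v0=D3 v1=A3 downbeat P5
bar 7: v0=G3 v1=A4 downbeat M2
bar 8: v0=F3 v1=F4 downbeat P8
  -> R4 @ bar 1 tick 2 v(0, 1): E3/F4 m2 untreated
  -> R7 @ bar 1 tick 2 v(1,): B3->F4 leap 6st
  -> R7 @ bar 2 tick 0 v(1,): F4->E3 leap 13st
  -> R1 @ bar 3 tick 0 v(0, 1): C3/G3 P5 -> E3/B3 P5 similar
  -> R4 @ bar 5 tick 2 v(0, 1): E3/F4 m2 untreated
  -> R7 @ bar 5 tick 2 v(1,): G3->F4 leap 10st
  -> R2 @ bar 6 tick 0 v(0, 1): E3/F4 m2 -> D3/A3 P5 similar
  -> R4 @ bar 7 tick 0 v(0, 1): G3/A4 M2 untreated
  -> R8 @ bar 7 tick 0 v(0, 1): penult M2 not 3rd/6th
  -> R7 @ bar 7 tick 2 v(1,): A4->B3 leap 10st
  -> R7 @ bar 8 tick 0 v(1,): B3->F4 leap 6st

(1, 2, R4, (0, 1))
(1, 2, R7, (1,))
(2, 0, R7, (1,))
(3, 0, R1, (0, 1))
(5, 2, R4, (0, 1))
(5, 2, R7, (1,))
(6, 0, R2, (0, 1))
(7, 0, R4, (0, 1))
(7, 0, R8, (0, 1))
(7, 2, R7, (1,))
(8, 0, R7, (1,))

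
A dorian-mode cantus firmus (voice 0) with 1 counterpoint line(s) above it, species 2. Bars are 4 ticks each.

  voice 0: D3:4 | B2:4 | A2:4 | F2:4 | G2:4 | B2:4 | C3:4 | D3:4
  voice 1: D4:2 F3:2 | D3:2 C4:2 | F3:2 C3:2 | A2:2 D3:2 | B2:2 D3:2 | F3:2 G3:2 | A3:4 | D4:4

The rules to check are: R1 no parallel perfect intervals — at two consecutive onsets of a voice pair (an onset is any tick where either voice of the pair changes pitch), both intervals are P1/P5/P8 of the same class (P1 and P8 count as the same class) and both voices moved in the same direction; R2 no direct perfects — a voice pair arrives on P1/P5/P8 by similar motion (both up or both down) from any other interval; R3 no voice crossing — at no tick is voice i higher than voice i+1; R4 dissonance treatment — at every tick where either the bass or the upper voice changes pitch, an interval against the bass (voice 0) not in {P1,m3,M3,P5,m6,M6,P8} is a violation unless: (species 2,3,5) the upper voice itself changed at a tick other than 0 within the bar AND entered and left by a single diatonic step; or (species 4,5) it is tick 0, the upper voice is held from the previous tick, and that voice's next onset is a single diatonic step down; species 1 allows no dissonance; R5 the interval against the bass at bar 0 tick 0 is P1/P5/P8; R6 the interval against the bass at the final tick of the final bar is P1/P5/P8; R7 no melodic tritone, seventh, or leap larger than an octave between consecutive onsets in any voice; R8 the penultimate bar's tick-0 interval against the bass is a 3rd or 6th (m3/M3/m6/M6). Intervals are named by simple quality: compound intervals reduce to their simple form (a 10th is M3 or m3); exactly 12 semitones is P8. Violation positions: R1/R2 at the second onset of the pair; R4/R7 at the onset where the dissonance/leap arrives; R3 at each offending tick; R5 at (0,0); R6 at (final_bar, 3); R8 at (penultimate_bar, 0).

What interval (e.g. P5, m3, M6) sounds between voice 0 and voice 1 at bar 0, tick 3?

voice 0=D3 voice 1=F3 -> m3

m3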